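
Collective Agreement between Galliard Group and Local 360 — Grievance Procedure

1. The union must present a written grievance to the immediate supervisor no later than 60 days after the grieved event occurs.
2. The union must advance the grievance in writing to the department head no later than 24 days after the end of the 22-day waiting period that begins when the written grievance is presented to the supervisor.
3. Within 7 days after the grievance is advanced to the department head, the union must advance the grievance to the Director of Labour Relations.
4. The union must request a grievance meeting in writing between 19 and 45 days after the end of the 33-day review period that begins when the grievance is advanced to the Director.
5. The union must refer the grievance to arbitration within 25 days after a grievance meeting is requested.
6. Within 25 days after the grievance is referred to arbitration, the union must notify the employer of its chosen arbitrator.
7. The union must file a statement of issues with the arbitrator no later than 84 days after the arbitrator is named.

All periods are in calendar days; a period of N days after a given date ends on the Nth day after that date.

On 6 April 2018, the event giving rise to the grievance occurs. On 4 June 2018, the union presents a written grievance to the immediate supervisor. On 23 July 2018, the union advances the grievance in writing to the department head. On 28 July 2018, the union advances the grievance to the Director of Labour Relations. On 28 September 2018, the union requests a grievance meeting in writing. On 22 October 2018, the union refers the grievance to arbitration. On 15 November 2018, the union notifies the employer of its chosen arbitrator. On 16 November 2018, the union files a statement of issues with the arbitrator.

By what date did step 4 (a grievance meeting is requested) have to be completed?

The grievance is advanced to the Director on 28 July 2018; the 33-day review period therefore ends 30 August 2018, and step 4 runs from that date. The window is 19–45 days after 30 August 2018; it closes on 14 October 2018.

14 October 2018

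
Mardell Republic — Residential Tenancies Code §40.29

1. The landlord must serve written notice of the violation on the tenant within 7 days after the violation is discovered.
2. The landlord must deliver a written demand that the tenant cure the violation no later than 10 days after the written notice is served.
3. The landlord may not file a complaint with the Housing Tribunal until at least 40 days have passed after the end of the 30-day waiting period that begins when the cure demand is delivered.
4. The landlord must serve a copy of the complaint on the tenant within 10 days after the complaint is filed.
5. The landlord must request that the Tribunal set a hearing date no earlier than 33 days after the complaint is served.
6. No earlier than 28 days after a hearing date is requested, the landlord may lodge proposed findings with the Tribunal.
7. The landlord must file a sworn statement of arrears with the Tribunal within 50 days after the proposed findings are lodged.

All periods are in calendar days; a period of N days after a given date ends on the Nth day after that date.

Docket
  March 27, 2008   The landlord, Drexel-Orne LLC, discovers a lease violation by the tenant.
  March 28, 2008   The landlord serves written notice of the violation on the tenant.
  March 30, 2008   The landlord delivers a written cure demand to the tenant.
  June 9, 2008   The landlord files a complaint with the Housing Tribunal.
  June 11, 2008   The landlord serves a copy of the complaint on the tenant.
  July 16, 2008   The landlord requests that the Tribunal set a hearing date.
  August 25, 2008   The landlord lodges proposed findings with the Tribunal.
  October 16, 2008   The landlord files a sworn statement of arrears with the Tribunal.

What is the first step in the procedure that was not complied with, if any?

(1) due by March 27, 2008 + 7 days = April 3, 2008; completed March 28, 2008, before the deadline.
(2) due by March 28, 2008 + 10 days = April 7, 2008; completed March 30, 2008, before the deadline.
(3) permitted from April 29, 2008 + 40 days = June 8, 2008 onward; done June 9, 2008 — permitted.
(4) due by June 9, 2008 + 10 days = June 19, 2008; completed June 11, 2008, before the deadline.
(5) permitted from June 11, 2008 + 33 days = July 14, 2008 onward; done July 16, 2008 — permitted.
(6) permitted from July 16, 2008 + 28 days = August 13, 2008 onward; August 25, 2008 is on or after that date.
(7) due by August 25, 2008 + 50 days = October 14, 2008; not done until October 16, 2008, 2 days after the deadline.
No need to go further; step 7 was not satisfied.

Step 7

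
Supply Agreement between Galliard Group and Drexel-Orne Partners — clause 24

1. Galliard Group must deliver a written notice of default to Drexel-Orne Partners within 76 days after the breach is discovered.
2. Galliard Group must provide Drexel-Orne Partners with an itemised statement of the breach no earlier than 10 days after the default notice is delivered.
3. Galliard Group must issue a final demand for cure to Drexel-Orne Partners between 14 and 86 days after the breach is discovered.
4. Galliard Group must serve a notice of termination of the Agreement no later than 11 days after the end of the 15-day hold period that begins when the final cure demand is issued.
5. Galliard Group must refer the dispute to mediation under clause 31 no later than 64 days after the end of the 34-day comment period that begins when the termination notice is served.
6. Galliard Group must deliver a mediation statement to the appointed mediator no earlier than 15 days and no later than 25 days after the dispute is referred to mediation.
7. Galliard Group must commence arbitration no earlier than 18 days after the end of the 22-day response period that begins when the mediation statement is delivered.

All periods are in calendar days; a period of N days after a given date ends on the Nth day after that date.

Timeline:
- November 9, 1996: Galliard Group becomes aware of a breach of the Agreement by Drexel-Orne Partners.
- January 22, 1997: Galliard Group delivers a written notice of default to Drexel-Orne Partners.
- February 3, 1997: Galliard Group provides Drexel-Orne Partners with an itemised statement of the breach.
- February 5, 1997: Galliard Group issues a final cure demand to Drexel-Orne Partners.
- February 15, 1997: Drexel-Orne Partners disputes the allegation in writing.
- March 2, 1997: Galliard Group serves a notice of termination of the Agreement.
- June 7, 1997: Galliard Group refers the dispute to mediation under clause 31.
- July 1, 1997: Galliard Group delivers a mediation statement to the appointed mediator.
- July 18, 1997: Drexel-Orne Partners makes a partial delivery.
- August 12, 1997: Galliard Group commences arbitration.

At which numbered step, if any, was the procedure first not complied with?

Step 1 — counting 76 days from November 9, 1996 (when the breach is discovered) gives a deadline of January 24, 1997; January 22, 1997 is within that limit.
Step 2 — must wait 10 days from January 22, 1997 (when the default notice is delivered), so not before February 1, 1997; February 3, 1997 is on or after that date.
Step 3 — 14 and 86 days from November 9, 1996 (when the breach is discovered) are November 23, 1996 and February 3, 1997 respectively; done February 5, 1997 — 2 days after the window closed.
Later steps need not be reached.

Step 3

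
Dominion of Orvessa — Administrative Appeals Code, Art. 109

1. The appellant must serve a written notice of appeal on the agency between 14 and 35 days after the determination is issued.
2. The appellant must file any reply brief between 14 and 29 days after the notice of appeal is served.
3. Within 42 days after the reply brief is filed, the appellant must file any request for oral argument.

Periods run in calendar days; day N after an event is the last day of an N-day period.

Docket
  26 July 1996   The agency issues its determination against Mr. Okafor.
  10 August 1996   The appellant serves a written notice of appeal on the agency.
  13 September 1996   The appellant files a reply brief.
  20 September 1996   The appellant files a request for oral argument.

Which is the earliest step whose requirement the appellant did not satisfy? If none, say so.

Step 1 — 14 and 35 days from 26 July 1996 (when the determination is issued) are 9 August 1996 and 30 August 1996 respectively; 10 August 1996 falls inside that range.
Step 2 — 14 and 29 days from 10 August 1996 (when the notice of appeal is served) are 24 August 1996 and 8 September 1996 respectively; done 13 September 1996 — 5 days after the window closed.

Step 2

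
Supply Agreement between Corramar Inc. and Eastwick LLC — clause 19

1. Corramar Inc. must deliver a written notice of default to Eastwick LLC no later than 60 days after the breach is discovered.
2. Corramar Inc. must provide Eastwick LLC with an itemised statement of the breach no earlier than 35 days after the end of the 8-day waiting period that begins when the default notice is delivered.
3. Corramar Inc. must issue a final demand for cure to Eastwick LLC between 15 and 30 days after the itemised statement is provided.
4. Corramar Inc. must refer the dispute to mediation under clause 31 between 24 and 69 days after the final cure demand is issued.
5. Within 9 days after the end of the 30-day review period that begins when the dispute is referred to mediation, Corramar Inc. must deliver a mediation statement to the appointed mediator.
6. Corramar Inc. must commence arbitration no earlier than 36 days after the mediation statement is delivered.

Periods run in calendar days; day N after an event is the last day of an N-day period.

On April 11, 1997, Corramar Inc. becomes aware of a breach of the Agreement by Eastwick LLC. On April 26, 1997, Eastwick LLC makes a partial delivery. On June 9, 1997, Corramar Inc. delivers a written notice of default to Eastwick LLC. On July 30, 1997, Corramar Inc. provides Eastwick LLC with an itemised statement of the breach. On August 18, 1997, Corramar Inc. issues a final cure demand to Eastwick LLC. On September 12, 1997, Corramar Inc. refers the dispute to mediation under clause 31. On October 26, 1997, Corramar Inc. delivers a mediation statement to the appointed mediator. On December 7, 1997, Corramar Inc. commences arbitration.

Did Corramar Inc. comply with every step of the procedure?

No

(1) due by April 11, 1997 + 60 days = June 10, 1997; done June 9, 1997 — timely.
(2) permitted from June 17, 1997 + 35 days = July 22, 1997 onward; done July 30, 1997 — permitted.
(3) the permitted window runs from July 30, 1997 + 15 = August 14, 1997 to July 30, 1997 + 30 = August 29, 1997; done August 18, 1997 — within the window.
(4) the permitted window runs from August 18, 1997 + 24 = September 11, 1997 to August 18, 1997 + 69 = October 26, 1997; done September 12, 1997 — within the window.
(5) due by October 12, 1997 + 9 days = October 21, 1997; done October 26, 1997 — 5 days late.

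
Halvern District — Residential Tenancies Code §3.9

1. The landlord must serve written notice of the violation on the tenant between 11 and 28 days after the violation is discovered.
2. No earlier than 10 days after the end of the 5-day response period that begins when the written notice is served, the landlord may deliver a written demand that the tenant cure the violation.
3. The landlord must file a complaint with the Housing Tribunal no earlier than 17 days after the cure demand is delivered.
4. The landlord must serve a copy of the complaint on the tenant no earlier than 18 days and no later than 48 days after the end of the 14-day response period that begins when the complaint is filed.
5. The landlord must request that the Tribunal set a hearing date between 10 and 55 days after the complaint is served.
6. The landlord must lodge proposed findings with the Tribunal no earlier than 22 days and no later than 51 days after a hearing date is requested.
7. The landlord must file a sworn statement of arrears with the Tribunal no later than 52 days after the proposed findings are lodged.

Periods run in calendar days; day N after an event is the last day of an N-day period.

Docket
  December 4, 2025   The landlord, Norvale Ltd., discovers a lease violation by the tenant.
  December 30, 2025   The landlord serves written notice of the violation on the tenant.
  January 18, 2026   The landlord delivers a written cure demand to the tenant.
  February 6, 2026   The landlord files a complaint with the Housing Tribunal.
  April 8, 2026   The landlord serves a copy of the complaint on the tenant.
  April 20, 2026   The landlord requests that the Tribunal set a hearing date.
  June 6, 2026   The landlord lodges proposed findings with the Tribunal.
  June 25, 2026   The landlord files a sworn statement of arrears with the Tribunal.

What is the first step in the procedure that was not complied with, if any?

None — every step was satisfied

Step 1 — 11 and 28 days from December 4, 2025 (when the violation is discovered) are December 15, 2025 and January 1, 2026 respectively; done December 30, 2025 — within the window.
Step 2 — must wait 10 days from January 4, 2026 (end of the 5-day response period, which began when the written notice is served on December 30, 2025), so not before January 14, 2026; done January 18, 2026 — permitted.
Step 3 — must wait 17 days from January 18, 2026 (when the cure demand is delivered), so not before February 4, 2026; done February 6, 2026 — permitted.
Step 4 — 18 and 48 days from February 20, 2026 (end of the 14-day response period, which began when the complaint is filed on February 6, 2026) are March 10, 2026 and April 9, 2026 respectively; done April 8, 2026 — within the window.
Step 5 — 10 and 55 days from April 8, 2026 (when the complaint is served) are April 18, 2026 and June 2, 2026 respectively; done April 20, 2026, which is between those dates.
Step 6 — 22 and 51 days from April 20, 2026 (when a hearing date is requested) are May 12, 2026 and June 10, 2026 respectively; done June 6, 2026 — within the window.
Step 7 — counting 52 days from June 6, 2026 (when the proposed findings are lodged) gives a deadline of July 28, 2026; done June 25, 2026 — timely.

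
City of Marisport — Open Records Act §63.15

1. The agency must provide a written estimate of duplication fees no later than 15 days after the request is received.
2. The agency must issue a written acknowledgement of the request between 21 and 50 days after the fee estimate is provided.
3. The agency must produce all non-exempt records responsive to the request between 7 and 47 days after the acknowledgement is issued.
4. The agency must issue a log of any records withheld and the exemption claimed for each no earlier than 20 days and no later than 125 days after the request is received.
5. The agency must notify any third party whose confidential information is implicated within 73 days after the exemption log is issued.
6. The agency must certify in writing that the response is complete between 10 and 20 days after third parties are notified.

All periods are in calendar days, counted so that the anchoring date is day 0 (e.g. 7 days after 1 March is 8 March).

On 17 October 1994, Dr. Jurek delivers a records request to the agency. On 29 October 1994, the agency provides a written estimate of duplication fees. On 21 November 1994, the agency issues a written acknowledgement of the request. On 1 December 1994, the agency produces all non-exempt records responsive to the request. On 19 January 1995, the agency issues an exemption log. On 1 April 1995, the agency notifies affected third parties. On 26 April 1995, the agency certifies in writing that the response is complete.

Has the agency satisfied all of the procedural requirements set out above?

Step 1: 15 days after 17 October 1994 (when the request is received) is 1 November 1994; 29 October 1994 is within that limit.
Step 2: the window is 21–50 days after 29 October 1994 (when the fee estimate is provided), so 19 November 1994 through 18 December 1994; done 21 November 1994, which is between those dates.
Step 3: the window is 7–47 days after 21 November 1994 (when the acknowledgement is issued), so 28 November 1994 through 7 January 1995; done 1 December 1994 — within the window.
Step 4: the window is 20–125 days after 17 October 1994 (when the request is received), so 6 November 1994 through 19 February 1995; 19 January 1995 falls inside that range.
Step 5: 73 days after 19 January 1995 (when the exemption log is issued) is 2 April 1995; completed 1 April 1995, before the deadline.
Step 6: the window is 10–20 days after 1 April 1995 (when third parties are notified), so 11 April 1995 through 21 April 1995; done 26 April 1995 — 5 days after the window closed.
No need to go further; step 6 was not satisfied.

No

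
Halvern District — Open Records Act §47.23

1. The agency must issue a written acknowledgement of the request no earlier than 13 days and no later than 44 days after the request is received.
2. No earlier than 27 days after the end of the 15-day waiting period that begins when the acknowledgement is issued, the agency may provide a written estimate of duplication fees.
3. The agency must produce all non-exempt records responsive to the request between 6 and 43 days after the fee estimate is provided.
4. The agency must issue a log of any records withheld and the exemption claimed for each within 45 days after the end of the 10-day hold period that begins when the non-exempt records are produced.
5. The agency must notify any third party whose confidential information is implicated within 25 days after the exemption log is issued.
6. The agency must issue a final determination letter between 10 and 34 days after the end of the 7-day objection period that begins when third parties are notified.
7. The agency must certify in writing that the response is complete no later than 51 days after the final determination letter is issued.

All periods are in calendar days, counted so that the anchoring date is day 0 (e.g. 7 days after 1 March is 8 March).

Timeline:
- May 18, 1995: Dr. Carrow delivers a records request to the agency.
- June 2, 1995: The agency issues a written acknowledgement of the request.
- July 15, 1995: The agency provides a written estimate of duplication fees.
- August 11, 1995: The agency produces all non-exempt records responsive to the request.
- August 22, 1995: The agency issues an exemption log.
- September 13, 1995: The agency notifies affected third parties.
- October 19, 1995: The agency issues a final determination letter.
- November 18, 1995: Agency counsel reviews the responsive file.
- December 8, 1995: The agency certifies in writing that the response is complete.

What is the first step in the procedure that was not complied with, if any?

None — every step was satisfied

Step 1: the window is 13–44 days after May 18, 1995 (when the request is received), so May 31, 1995 through July 1, 1995; done June 2, 1995, which is between those dates.
Step 2: the earliest permitted date is 27 days after June 17, 1995 (end of the 15-day waiting period, which began when the acknowledgement is issued on June 2, 1995), i.e. July 14, 1995; July 15, 1995 is on or after that date.
Step 3: the window is 6–43 days after July 15, 1995 (when the fee estimate is provided), so July 21, 1995 through August 27, 1995; done August 11, 1995, which is between those dates.
Step 4: 45 days after August 21, 1995 (end of the 10-day hold period, which began when the non-exempt records are produced on August 11, 1995) is October 5, 1995; August 22, 1995 is within that limit.
Step 5: 25 days after August 22, 1995 (when the exemption log is issued) is September 16, 1995; done September 13, 1995 — timely.
Step 6: the window is 10–34 days after September 20, 1995 (end of the 7-day objection period, which began when third parties are notified on September 13, 1995), so September 30, 1995 through October 24, 1995; October 19, 1995 falls inside that range.
Step 7: 51 days after October 19, 1995 (when the final determination letter is issued) is December 9, 1995; done December 8, 1995 — timely.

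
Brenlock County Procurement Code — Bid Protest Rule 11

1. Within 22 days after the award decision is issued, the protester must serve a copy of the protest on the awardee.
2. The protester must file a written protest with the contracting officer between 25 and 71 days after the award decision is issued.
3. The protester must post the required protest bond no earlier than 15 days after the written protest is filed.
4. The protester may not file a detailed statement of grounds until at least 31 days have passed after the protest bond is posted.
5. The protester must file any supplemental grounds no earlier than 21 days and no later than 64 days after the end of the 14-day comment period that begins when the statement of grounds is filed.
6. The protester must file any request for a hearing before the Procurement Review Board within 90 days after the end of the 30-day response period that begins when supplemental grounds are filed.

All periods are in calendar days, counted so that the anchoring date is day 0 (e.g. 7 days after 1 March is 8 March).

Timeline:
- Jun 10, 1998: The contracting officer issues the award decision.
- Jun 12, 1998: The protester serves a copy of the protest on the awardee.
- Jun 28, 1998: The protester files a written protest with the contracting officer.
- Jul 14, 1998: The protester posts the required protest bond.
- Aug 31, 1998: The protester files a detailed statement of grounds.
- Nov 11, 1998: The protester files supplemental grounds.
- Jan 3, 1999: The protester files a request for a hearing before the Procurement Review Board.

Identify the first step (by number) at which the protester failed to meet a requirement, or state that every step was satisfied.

Step 2

Step 1: 22 days after Jun 10, 1998 (when the award decision is issued) is Jul 2, 1998; completed Jun 12, 1998, before the deadline.
Step 2: the window is 25–71 days after Jun 10, 1998 (when the award decision is issued), so Jul 5, 1998 through Aug 20, 1998; done Jun 28, 1998 — 7 days before the window opened.
No need to go further; step 2 was not satisfied.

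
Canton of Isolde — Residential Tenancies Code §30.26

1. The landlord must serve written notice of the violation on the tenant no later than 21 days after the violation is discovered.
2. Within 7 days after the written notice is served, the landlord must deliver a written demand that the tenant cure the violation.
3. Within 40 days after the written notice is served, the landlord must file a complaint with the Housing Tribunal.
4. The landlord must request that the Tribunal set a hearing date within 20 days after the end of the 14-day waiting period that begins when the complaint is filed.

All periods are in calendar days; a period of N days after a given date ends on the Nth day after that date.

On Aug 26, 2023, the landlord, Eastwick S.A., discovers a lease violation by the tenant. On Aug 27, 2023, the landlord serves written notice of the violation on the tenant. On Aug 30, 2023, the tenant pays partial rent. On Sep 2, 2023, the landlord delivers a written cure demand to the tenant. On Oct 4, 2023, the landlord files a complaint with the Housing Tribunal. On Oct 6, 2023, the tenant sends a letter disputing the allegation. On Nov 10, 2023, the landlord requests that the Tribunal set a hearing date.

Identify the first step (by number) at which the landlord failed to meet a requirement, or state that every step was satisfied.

Step 4

Step 1: 21 days after Aug 26, 2023 (when the violation is discovered) is Sep 16, 2023; Aug 27, 2023 is within that limit.
Step 2: 7 days after Aug 27, 2023 (when the written notice is served) is Sep 3, 2023; completed Sep 2, 2023, before the deadline.
Step 3: 40 days after Aug 27, 2023 (when the written notice is served) is Oct 6, 2023; completed Oct 4, 2023, before the deadline.
Step 4: 20 days after Oct 18, 2023 (end of the 14-day waiting period, which began when the complaint is filed on Oct 4, 2023) is Nov 7, 2023; not done until Nov 10, 2023, 3 days after the deadline.
The procedure was therefore not followed at step 4.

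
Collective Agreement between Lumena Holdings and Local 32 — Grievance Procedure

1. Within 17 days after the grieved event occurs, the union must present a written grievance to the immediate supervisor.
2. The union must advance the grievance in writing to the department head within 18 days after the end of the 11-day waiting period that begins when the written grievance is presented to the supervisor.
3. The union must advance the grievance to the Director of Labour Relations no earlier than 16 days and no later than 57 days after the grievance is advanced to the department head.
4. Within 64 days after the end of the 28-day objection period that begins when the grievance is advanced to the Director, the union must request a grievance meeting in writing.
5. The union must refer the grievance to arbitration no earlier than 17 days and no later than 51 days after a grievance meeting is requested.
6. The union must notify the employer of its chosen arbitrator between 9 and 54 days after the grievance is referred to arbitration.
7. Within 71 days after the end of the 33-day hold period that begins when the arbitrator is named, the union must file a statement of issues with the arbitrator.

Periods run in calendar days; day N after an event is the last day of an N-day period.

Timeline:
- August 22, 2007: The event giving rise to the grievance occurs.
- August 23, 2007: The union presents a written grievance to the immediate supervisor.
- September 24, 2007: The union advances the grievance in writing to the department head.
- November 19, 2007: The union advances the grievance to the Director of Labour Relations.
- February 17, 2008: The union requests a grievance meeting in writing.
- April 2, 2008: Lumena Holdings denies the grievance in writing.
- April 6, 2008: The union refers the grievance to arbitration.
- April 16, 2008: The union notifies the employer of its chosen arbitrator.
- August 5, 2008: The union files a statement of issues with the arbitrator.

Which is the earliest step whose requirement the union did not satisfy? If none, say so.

Step 2

(1) due by August 22, 2007 + 17 days = September 8, 2007; August 23, 2007 is within that limit.
(2) due by September 3, 2007 + 18 days = September 21, 2007; done September 24, 2007 — 3 days late.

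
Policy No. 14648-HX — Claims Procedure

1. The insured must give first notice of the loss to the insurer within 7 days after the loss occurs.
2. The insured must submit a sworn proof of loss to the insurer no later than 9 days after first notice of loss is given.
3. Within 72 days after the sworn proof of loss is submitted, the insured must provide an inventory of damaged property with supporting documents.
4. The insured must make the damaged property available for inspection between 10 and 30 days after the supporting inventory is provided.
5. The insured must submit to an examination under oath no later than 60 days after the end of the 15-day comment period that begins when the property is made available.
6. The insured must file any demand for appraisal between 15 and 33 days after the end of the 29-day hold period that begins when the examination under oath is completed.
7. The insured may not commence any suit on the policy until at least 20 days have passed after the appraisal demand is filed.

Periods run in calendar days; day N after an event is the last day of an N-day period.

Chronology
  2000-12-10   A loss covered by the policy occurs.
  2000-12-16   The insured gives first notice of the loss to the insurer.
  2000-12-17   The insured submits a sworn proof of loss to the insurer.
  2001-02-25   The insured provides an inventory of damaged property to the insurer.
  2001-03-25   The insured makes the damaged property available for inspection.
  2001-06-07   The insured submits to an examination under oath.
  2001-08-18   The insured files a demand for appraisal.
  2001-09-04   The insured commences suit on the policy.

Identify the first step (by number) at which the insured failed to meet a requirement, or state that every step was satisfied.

Step 6

Step 1 — counting 7 days from 2000-12-10 (when the loss occurs) gives a deadline of 2000-12-17; done 2000-12-16 — timely.
Step 2 — counting 9 days from 2000-12-16 (when first notice of loss is given) gives a deadline of 2000-12-25; done 2000-12-17 — timely.
Step 3 — counting 72 days from 2000-12-17 (when the sworn proof of loss is submitted) gives a deadline of 2001-02-27; done 2001-02-25 — timely.
Step 4 — 10 and 30 days from 2001-02-25 (when the supporting inventory is provided) are 2001-03-07 and 2001-03-27 respectively; done 2001-03-25, which is between those dates.
Step 5 — counting 60 days from 2001-04-09 (end of the 15-day comment period, which began when the property is made available on 2001-03-25) gives a deadline of 2001-06-08; 2001-06-07 is within that limit.
Step 6 — 15 and 33 days from 2001-07-06 (end of the 29-day hold period, which began when the examination under oath is completed on 2001-06-07) are 2001-07-21 and 2001-08-08 respectively; 2001-08-18 is 10 days past the end of the window.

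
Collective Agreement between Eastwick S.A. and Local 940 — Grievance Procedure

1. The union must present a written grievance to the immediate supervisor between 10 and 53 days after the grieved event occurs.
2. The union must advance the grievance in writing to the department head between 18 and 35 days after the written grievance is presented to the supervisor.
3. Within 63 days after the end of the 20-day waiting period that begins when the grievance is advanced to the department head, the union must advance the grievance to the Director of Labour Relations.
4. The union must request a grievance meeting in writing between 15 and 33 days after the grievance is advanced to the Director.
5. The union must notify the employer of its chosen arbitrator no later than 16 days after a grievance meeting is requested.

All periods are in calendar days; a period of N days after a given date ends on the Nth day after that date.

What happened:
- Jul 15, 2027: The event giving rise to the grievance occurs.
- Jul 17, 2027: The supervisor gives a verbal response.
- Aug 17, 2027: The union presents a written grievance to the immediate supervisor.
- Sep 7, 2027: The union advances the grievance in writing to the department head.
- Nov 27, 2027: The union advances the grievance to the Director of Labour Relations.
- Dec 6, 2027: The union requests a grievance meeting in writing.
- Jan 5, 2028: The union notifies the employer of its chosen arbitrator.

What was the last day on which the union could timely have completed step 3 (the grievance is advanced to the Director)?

The grievance is advanced to the department head on Sep 7, 2027; the 20-day waiting period therefore ends Sep 27, 2027, and step 3 runs from that date. 63 days after Sep 27, 2027 is Nov 29, 2027.

Nov 29, 2027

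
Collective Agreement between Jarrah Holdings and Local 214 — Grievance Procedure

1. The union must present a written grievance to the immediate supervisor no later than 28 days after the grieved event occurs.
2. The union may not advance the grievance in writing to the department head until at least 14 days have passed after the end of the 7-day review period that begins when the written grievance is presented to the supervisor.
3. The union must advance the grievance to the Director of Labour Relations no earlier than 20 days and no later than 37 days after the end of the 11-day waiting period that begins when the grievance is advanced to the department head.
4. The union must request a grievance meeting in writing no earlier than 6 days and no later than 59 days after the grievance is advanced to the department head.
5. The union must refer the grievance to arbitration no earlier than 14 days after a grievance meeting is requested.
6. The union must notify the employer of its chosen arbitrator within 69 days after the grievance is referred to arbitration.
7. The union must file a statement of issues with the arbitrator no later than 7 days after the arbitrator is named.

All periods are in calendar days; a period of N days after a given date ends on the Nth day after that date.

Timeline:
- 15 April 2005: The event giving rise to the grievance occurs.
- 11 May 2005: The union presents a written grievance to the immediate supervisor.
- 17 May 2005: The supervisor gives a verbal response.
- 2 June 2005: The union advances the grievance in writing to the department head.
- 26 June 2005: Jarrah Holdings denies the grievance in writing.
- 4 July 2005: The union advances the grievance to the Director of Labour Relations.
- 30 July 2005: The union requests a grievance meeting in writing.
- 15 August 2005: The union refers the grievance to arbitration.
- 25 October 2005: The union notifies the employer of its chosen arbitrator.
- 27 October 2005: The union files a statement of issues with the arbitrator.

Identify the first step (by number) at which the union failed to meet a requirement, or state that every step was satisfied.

Step 1: 28 days after 15 April 2005 (when the grieved event occurs) is 13 May 2005; completed 11 May 2005, before the deadline.
Step 2: the earliest permitted date is 14 days after 18 May 2005 (end of the 7-day review period, which began when the written grievance is presented to the supervisor on 11 May 2005), i.e. 1 June 2005; done 2 June 2005, after the minimum wait.
Step 3: the window is 20–37 days after 13 June 2005 (end of the 11-day waiting period, which began when the grievance is advanced to the department head on 2 June 2005), so 3 July 2005 through 20 July 2005; done 4 July 2005, which is between those dates.
Step 4: the window is 6–59 days after 2 June 2005 (when the grievance is advanced to the department head), so 8 June 2005 through 31 July 2005; done 30 July 2005, which is between those dates.
Step 5: the earliest permitted date is 14 days after 30 July 2005 (when a grievance meeting is requested), i.e. 13 August 2005; 15 August 2005 is on or after that date.
Step 6: 69 days after 15 August 2005 (when the grievance is referred to arbitration) is 23 October 2005; not done until 25 October 2005, 2 days after the deadline.
That is the first point of non-compliance.

Step 6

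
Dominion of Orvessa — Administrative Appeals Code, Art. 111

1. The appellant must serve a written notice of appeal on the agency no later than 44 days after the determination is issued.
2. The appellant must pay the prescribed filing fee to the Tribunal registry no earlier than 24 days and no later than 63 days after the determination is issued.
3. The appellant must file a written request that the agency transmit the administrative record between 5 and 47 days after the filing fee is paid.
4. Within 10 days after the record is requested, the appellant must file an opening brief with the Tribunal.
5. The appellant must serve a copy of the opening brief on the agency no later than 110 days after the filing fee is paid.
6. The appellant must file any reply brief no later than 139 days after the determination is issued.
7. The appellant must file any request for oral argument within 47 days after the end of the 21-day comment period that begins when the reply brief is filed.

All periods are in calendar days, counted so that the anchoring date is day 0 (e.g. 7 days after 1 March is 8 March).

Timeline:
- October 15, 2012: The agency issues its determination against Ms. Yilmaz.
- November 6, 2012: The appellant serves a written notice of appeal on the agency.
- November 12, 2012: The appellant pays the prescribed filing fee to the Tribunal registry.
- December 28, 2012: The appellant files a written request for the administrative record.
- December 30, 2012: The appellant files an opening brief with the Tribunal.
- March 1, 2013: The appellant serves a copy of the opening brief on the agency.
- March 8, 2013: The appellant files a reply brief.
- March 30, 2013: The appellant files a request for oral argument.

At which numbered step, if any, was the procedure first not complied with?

(1) due by October 15, 2012 + 44 days = November 28, 2012; done November 6, 2012 — timely.
(2) the permitted window runs from October 15, 2012 + 24 = November 8, 2012 to October 15, 2012 + 63 = December 17, 2012; November 12, 2012 falls inside that range.
(3) the permitted window runs from November 12, 2012 + 5 = November 17, 2012 to November 12, 2012 + 47 = December 29, 2012; done December 28, 2012, which is between those dates.
(4) due by December 28, 2012 + 10 days = January 7, 2013; done December 30, 2012 — timely.
(5) due by November 12, 2012 + 110 days = March 2, 2013; completed March 1, 2013, before the deadline.
(6) due by October 15, 2012 + 139 days = March 3, 2013; not done until March 8, 2013, 5 days after the deadline.

Step 6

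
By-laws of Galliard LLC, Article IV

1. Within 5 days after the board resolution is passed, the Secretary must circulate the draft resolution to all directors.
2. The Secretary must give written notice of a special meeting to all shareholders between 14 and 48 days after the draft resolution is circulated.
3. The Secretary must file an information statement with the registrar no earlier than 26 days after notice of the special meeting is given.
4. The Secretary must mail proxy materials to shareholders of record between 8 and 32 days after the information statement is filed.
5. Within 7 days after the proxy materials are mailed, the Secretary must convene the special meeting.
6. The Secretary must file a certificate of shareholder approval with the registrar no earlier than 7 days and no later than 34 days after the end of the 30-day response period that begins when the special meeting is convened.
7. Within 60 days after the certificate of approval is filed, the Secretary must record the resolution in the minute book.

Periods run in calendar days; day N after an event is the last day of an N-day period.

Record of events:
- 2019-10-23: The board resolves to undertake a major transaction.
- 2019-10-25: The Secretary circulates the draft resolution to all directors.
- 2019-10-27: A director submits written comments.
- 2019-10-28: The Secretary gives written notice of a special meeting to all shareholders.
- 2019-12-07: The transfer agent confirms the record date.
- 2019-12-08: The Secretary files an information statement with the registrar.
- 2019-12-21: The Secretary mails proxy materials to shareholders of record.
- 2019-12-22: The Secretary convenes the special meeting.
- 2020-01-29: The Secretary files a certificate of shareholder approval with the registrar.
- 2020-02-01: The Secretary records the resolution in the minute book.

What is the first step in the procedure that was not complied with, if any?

Step 2

Step 1: 5 days after 2019-10-23 (when the board resolution is passed) is 2019-10-28; done 2019-10-25 — timely.
Step 2: the window is 14–48 days after 2019-10-25 (when the draft resolution is circulated), so 2019-11-08 through 2019-12-12; 2019-10-28 is 11 days too early.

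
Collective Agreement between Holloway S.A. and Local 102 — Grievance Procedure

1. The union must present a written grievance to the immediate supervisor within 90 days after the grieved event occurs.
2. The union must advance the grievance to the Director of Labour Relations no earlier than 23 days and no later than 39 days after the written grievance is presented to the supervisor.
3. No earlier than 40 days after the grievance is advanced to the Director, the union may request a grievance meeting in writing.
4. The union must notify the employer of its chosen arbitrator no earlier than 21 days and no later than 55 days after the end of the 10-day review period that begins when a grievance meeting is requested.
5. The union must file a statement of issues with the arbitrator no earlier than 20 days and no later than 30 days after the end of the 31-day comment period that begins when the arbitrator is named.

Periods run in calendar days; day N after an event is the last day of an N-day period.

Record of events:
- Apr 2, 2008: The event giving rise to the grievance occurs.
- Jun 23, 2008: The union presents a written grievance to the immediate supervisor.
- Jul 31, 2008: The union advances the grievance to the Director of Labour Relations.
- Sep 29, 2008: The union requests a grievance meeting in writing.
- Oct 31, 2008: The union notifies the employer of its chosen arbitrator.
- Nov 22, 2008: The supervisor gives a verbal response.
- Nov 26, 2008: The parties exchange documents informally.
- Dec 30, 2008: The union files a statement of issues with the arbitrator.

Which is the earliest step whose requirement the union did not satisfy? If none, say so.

None — every step was satisfied

(1) due by Apr 2, 2008 + 90 days = Jul 1, 2008; done Jun 23, 2008 — timely.
(2) the permitted window runs from Jun 23, 2008 + 23 = Jul 16, 2008 to Jun 23, 2008 + 39 = Aug 1, 2008; done Jul 31, 2008 — within the window.
(3) permitted from Jul 31, 2008 + 40 days = Sep 9, 2008 onward; done Sep 29, 2008 — permitted.
(4) the permitted window runs from Oct 9, 2008 + 21 = Oct 30, 2008 to Oct 9, 2008 + 55 = Dec 3, 2008; done Oct 31, 2008 — within the window.
(5) the permitted window runs from Dec 1, 2008 + 20 = Dec 21, 2008 to Dec 1, 2008 + 30 = Dec 31, 2008; done Dec 30, 2008 — within the window.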